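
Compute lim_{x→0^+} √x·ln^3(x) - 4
The product is a 0·∞ indeterminate form at x → 0⁺.
Rewrite the product as ln^3(x) / x^(-1/2) and apply L'Hôpital, or use the standard hierarchy x^(-1/2) ≫ |ln x|^3 as x → 0⁺.
The indeterminate product → 0, so the limit = -4.

Final answer: -4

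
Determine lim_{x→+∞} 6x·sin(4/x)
As x → +∞: let u = 4/x → 0⁺; then 6·x·sin(4/x) = 6·4·sin(u)/u → 6·4·1 = 24.
Limit = 24.

Final answer: 24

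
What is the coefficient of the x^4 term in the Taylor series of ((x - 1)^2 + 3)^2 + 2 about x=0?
Expand to order 4: ((x - 1)^2 + 3)^2 + 2 = x^4 - 4·x^3 + 12·x^2 - 16·x + 18 + O(x^5).
The coefficient of x^4 is 1.

Final answer: 1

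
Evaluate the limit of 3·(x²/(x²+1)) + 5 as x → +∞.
Evaluate the dominant behaviour as x → +∞; each term tends to a finite value or vanishes.
Limit = 8.

Final answer: 8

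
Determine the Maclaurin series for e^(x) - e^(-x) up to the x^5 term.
x^5/60 + x^3/3 + 2·x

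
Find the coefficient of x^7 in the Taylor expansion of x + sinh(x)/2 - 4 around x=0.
Expand to order 7: x + sinh(x)/2 - 4 = x^7/10080 + x^5/240 + x^3/12 + 3·x/2 - 4 + O(x^8).
The coefficient of x^7 is 1/10080.

Final answer: 1/10080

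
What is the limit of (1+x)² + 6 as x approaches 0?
Direct substitution at x = 0 gives 7.

Final answer: 7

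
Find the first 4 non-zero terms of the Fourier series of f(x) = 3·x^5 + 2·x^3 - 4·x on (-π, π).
(-116·π^2 + 6·π^4 + 688)·sin(x) + (-3·π^4 - 31/2 + 13·π^2)·sin(2·x) + (-28·π^2/9 - 16/27 + 2·π^4)·sin(3·x) + (-3·π^4/2 + 107/64 + 7·π^2/8)·sin(4·x)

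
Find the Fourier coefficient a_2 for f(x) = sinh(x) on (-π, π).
a_2 = (1/π) ∫_{-π}^{π} f(x)·cos(2x) dx.
Evaluate the integral (use parity and integration by parts as needed): a_2 = 0.

Final answer: 0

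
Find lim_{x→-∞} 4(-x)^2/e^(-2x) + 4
The quotient is an ∞/∞ indeterminate form as x → -∞.
Compare growth rates of the dominant terms (exponentials ≫ polynomials ≫ logarithms), or apply L'Hôpital's rule; the quotient → 0.
Adding the constant: 0 + 4 = 4. Limit = 4.

Final answer: 4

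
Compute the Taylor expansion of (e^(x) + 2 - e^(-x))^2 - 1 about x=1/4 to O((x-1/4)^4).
(x - 1/4)^3·(e^(-1/4)/(3·(-e^(-1/4) + e^(1/4) + 2)) + 2·(-e^(-1/4)/(2·(-e^(-1/4) + e^(1/4) + 2)) + e^(1/4)/(2·(-e^(-1/4) + e^(1/4) + 2)))·(e^(-1/4)/(-e^(-1/4) + e^(1/4) + 2) + e^(1/4)/(-e^(-1/4) + e^(1/4) + 2)) + e^(1/4)/(3·(-e^(-1/4) + e^(1/4) + 2)))·(-e^(-1/4) + e^(1/4) + 2)^2 + (x - 1/4)^2·(-e^(-1/4)/(-e^(-1/4) + e^(1/4) + 2) + e^(1/4)/(-e^(-1/4) + e^(1/4) + 2) + (e^(-1/4)/(-e^(-1/4) + e^(1/4) + 2) + e^(1/4)/(-e^(-1/4) + e^(1/4) + 2))^2)·(-e^(-1/4) + e^(1/4) + 2)^2 + (x - 1/4)·(2·e^(-1/4)/(-e^(-1/4) + e^(1/4) + 2) + 2·e^(1/4)/(-e^(-1/4) + e^(1/4) + 2))·(-e^(-1/4) + e^(1/4) + 2)^2 - 1 + (-e^(-1/4) + e^(1/4) + 2)^2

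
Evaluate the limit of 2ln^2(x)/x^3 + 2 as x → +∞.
The quotient is an ∞/∞ indeterminate form as x → +∞.
The polynomial denominator x^3 dominates the logarithmic numerator (any positive power of x ≫ ln^2(x) as x → ∞), so the quotient → 0.
Adding the constant: 0 + 2 = 2. Limit = 2.

Final answer: 2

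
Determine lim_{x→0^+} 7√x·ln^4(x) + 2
The product is a 0·∞ indeterminate form at x → 0⁺.
Rewrite the product as 7·ln^4(x) / x^(-1/2) and apply L'Hôpital, or use the standard hierarchy x^(-1/2) ≫ |ln x|^4 as x → 0⁺.
The indeterminate product → 0, so the limit = 2.

Final answer: 2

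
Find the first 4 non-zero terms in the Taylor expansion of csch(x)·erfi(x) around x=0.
5·x^6/(216·√(π)) + 23·x^4/(180·√(π)) + x^2/(3·√(π)) + 2/√(π)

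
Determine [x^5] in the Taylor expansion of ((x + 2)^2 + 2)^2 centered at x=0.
Expand to order 5: ((x + 2)^2 + 2)^2 = x^4 + 8·x^3 + 28·x^2 + 48·x + 36 + O(x^6).
The coefficient of x^5 is 0.

Final answer: 0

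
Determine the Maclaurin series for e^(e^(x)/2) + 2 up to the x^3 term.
11·x^3·e^(1/2)/48 + 3·x^2·e^(1/2)/8 + x·e^(1/2)/2 + e^(1/2) + 2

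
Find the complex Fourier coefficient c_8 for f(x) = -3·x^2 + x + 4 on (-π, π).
Compute the real Fourier coefficients first: a_8 = -3/16, b_8 = -1/4.
Then c_8 = (a_8 − i·b_8)/2 = -3/32 + i/8.

Final answer: -3/32 + i/8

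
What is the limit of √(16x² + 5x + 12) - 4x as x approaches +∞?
As x → +∞: multiply by the conjugate to get (5x+12)/(√(16x²+5x+12)+4x); the denominator ~ 8x, so the limit is 5/8.
Limit = 5/8.

Final answer: 5/8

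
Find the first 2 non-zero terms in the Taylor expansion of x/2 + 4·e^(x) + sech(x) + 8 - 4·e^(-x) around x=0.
17·x/2 + 9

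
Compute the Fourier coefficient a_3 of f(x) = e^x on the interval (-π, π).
a_3 = (1/π) ∫_{-π}^{π} f(x)·cos(3x) dx.
Evaluate the integral (use parity and integration by parts as needed): a_3 = (1 - e^(2·π))·e^(-π)/(10·π).

Final answer: (1 - e^(2·π))·e^(-π)/(10·π)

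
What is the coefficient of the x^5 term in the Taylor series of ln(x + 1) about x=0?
Expand to order 5: ln(x + 1) = x^5/5 - x^4/4 + x^3/3 - x^2/2 + x + O(x^6).
The coefficient of x^5 is 1/5.

Final answer: 1/5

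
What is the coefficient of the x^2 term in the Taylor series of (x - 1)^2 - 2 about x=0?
Expand to order 2: (x - 1)^2 - 2 = x^2 - 2·x - 1 + O(x^3).
The coefficient of x^2 is 1.

Final answer: 1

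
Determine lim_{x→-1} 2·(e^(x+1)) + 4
Direct substitution at x = -1 gives 6.

Final answer: 6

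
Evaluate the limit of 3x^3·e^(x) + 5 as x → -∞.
The product is a 0·∞ indeterminate form at x → -∞.
Rewrite the product as 3x^3 / e^(-x) (an ∞/∞ form) and apply L'Hôpital, or use the standard hierarchy e^(|x|) ≫ |x^3| as x → -∞.
The indeterminate product → 0, so the limit = 5.

Final answer: 5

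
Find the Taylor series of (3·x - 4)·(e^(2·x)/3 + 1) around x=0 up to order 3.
2·x^3/9 - 2·x^2/3 + 4·x/3 - 16/3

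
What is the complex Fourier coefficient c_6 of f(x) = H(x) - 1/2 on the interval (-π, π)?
Compute the real Fourier coefficients first: a_6 = 0, b_6 = 0.
Then c_6 = (a_6 − i·b_6)/2 = 0.

Final answer: 0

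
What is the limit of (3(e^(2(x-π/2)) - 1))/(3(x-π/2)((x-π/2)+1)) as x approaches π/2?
Both numerator and denominator → 0 as x → π/2; this is a 0/0 indeterminate form.
Expand each to leading order near x = π/2: numerator ~ 6·(x - π/2), denominator ~ 3·(x - π/2).
The limit of the ratio is 2.

Final answer: 2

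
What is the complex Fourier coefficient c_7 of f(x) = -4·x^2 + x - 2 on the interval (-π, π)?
Compute the real Fourier coefficients first: a_7 = 16/49, b_7 = 2/7.
Then c_7 = (a_7 − i·b_7)/2 = 8/49 - i/7.

Final answer: 8/49 - i/7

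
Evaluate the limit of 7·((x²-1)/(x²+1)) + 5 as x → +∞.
Evaluate the dominant behaviour as x → +∞; each term tends to a finite value or vanishes.
Limit = 12.

Final answer: 12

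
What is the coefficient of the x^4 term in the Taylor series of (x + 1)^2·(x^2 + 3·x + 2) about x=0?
Expand to order 4: (x + 1)^2·(x^2 + 3·x + 2) = x^4 + 5·x^3 + 9·x^2 + 7·x + 2 + O(x^5).
The coefficient of x^4 is 1.

Final answer: 1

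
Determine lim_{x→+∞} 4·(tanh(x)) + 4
Evaluate the dominant behaviour as x → +∞; each term tends to a finite value or vanishes.
Limit = 8.

Final answer: 8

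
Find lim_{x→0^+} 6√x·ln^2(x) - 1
The product is a 0·∞ indeterminate form at x → 0⁺.
Rewrite the product as 6·ln^2(x) / x^(-1/2) and apply L'Hôpital, or use the standard hierarchy x^(-1/2) ≫ |ln x|^2 as x → 0⁺.
The indeterminate product → 0, so the limit = -1.

Final answer: -1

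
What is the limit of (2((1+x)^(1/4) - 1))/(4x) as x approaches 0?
Both numerator and denominator → 0 as x → 0; this is a 0/0 indeterminate form.
Expand each to leading order near x = 0: numerator ~ x/2, denominator ~ 4·x.
The limit of the ratio is 1/8.

Final answer: 1/8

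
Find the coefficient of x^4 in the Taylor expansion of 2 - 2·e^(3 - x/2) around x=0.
Expand to order 4: 2 - 2·e^(3 - x/2) = -x^4·e^(3)/192 + x^3·e^(3)/24 - x^2·e^(3)/4 + x·e^(3) - 2·e^(3) + 2 + O(x^5).
The coefficient of x^4 is -e^(3)/192.

Final answer: -e^(3)/192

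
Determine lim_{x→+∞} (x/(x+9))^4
As x → +∞: x/(x+9) = 1/(1 + 9/x) → 1, and the 4th power of a limit-1 base also → 1.
Limit = 1.

Final answer: 1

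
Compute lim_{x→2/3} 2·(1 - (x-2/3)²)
Direct substitution at x = 2/3 gives 2.

Final answer: 2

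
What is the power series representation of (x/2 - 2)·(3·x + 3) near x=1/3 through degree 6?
-22/3 - 7·(x - 1/3)/2 + 3·(x - 1/3)^2/2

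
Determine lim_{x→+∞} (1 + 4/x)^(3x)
As x → +∞: write (1 + 4/x)^(3x) = ((1 + 4/x)^x)^3 → (e^4)^3 = e^12.
Limit = e^(12).

Final answer: e^(12)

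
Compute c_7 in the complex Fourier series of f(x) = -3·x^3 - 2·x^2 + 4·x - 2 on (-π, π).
Compute the real Fourier coefficients first: a_7 = 8/49, b_7 = 428/343 - 6·π^2/7.
Then c_7 = (a_7 − i·b_7)/2 = 4/49 - 214·i/343 + 3·i·π^2/7.

Final answer: 4/49 - 214·i/343 + 3·i·π^2/7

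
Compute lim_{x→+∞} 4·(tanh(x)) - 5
Evaluate the dominant behaviour as x → +∞; each term tends to a finite value or vanishes.
Limit = -1.

Final answer: -1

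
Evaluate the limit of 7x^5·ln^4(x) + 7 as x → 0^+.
The product is a 0·∞ indeterminate form at x → 0⁺.
Rewrite the product as 7·ln^4(x) / x^(-5) and apply L'Hôpital, or use the standard hierarchy x^(-5) ≫ |ln x|^4 as x → 0⁺.
The indeterminate product → 0, so the limit = 7.

Final answer: 7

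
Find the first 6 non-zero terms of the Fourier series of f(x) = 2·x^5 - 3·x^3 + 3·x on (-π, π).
(-86·π^2 + 4·π^4 + 522)·sin(x) + (-2·π^4 - 45/2 + 13·π^2)·sin(2·x) + (-134·π^2/27 + 430/81 + 4·π^4/3)·sin(3·x) + (-π^4 - 81/32 + 11·π^2/4)·sin(4·x) + (-46·π^2/25 + 1026/625 + 4·π^4/5)·sin(5·x) + (-2·π^4/3 - 199/162 + 37·π^2/27)·sin(6·x)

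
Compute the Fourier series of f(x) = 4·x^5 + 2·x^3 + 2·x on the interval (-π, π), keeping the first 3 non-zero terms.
(-156·π^2 + 8·π^4 + 940)·sin(x) + (-4·π^4 - 29 + 18·π^2)·sin(2·x) + (-124·π^2/27 + 356/81 + 8·π^4/3)·sin(3·x)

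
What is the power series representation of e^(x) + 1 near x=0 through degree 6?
x^6/720 + x^5/120 + x^4/24 + x^3/6 + x^2/2 + x + 2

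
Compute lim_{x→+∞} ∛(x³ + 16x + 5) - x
This is an ∞ − ∞ indeterminate form.
Multiply by (A² + AB + B²)/(A² + AB + B²) where A = ∛(x³+16x + 5), B = x to use A³ − B³ = (A−B)(A²+AB+B²); the x³ terms cancel, leaving (16x + 5)/(A²+AB+B²) with denominator ~ 3x², so the limit is 0.
Limit = 0.

Final answer: 0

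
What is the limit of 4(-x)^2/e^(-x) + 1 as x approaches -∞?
The quotient is an ∞/∞ indeterminate form as x → -∞.
Compare growth rates of the dominant terms (exponentials ≫ polynomials ≫ logarithms), or apply L'Hôpital's rule; the quotient → 0.
Adding the constant: 0 + 1 = 1. Limit = 1.

Final answer: 1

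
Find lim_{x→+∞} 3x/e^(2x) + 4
The quotient is an ∞/∞ indeterminate form as x → +∞.
The exponential denominator e^(2x) dominates the polynomial numerator (e^x ≫ x as x → ∞), so the quotient → 0.
Adding the constant: 0 + 4 = 4. Limit = 4.

Final answer: 4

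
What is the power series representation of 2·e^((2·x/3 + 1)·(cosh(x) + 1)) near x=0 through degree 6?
74675·x^6·e^(2)/52488 + 13787·x^5·e^(2)/7290 + 577·x^4·e^(2)/243 + 226·x^3·e^(2)/81 + 25·x^2·e^(2)/9 + 8·x·e^(2)/3 + 2·e^(2)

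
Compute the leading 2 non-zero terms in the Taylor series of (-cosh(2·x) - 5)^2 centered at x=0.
24·x^2 + 36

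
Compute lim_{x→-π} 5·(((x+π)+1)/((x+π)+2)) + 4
Direct substitution at x = -π gives 13/2.

Final answer: 13/2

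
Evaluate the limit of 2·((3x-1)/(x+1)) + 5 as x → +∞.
Evaluate the dominant behaviour as x → +∞; each term tends to a finite value or vanishes.
Limit = 11.

Final answer: 11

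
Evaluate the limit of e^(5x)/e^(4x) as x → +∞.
This is an ∞/∞ indeterminate form as x → +∞.
Rewrite e^(5x)/e^(4x) = e^((5−4)x) = e^(x); the exponent coefficient is 1 > 0 so e^(x) → ∞.
Limit = ∞.

Final answer: ∞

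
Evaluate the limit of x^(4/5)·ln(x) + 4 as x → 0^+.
The product is a 0·∞ indeterminate form at x → 0⁺.
Rewrite the product as ln(x) / x^(-4/5) and apply L'Hôpital, or use the standard hierarchy x^(-4/5) ≫ |ln x| as x → 0⁺.
The indeterminate product → 0, so the limit = 4.

Final answer: 4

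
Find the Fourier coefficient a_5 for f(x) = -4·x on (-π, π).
a_5 = (1/π) ∫_{-π}^{π} f(x)·cos(5x) dx.
Evaluate the integral (use parity and integration by parts as needed): a_5 = 0.

Final answer: 0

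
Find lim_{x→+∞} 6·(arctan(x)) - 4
Evaluate the dominant behaviour as x → +∞; each term tends to a finite value or vanishes.
Limit = -4 + 3·π.

Final answer: -4 + 3·π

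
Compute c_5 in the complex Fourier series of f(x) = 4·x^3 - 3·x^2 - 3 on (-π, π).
Compute the real Fourier coefficients first: a_5 = 12/25, b_5 = -48/125 + 8·π^2/5.
Then c_5 = (a_5 − i·b_5)/2 = 6/25 - 4·i·π^2/5 + 24·i/125.

Final answer: 6/25 - 4·i·π^2/5 + 24·i/125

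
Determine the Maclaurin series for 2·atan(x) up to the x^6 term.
2·x^5/5 - 2·x^3/3 + 2·x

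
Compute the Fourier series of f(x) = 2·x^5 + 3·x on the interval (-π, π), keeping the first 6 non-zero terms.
(-80·π^2 + 4·π^4 + 486)·sin(x) + (-2·π^4 - 18 + 10·π^2)·sin(2·x) + (-80·π^2/27 + 322/81 + 4·π^4/3)·sin(3·x) + (-π^4 - 63/32 + 5·π^2/4)·sin(4·x) + (-16·π^2/25 + 846/625 + 4·π^4/5)·sin(5·x) + (-2·π^4/3 - 86/81 + 10·π^2/27)·sin(6·x)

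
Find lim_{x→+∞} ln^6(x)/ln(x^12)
This is an ∞/∞ indeterminate form as x → +∞.
Write ln(x^12) = 12·ln(x), reducing the quotient to ln^5(x)/12 → ∞.
Limit = ∞.

Final answer: ∞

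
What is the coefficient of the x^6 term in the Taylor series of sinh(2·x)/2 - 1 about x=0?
Expand to order 6: sinh(2·x)/2 - 1 = 2·x^5/15 + 2·x^3/3 + x - 1 + O(x^7).
The coefficient of x^6 is 0.

Final answer: 0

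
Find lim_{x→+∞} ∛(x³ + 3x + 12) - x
This is an ∞ − ∞ indeterminate form.
Multiply by (A² + AB + B²)/(A² + AB + B²) where A = ∛(x³+3x + 12), B = x to use A³ − B³ = (A−B)(A²+AB+B²); the x³ terms cancel, leaving (3x + 12)/(A²+AB+B²) with denominator ~ 3x², so the limit is 0.
Limit = 0.

Final answer: 0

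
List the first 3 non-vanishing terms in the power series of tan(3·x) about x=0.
162·x^5/5 + 9·x^3 + 3·x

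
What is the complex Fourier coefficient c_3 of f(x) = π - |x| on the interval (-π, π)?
Compute the real Fourier coefficients first: a_3 = 4/(9·π), b_3 = 0.
Then c_3 = (a_3 − i·b_3)/2 = 2/(9·π).

Final answer: 2/(9·π)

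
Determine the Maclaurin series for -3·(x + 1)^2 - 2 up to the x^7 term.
-3·x^2 - 6·x - 5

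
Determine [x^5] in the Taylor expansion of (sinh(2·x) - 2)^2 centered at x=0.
Expand to order 5: (sinh(2·x) - 2)^2 = -16·x^5/15 + 16·x^4/3 - 16·x^3/3 + 4·x^2 - 8·x + 4 + O(x^6).
The coefficient of x^5 is -16/15.

Final answer: -16/15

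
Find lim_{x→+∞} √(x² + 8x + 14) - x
This is an ∞ − ∞ indeterminate form.
Multiply and divide by the conjugate √(x²+8x + 14) + x; the x² terms cancel, leaving (8x + 14)/(√(x²+8x + 14)+x) → 8/2 = 4.
Limit = 4.

Final answer: 4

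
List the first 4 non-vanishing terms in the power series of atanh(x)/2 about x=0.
x^7/14 + x^5/10 + x^3/6 + x/2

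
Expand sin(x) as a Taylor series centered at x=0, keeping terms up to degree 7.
-x^7/5040 + x^5/120 - x^3/6 + x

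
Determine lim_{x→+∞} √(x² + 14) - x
This is an ∞ − ∞ indeterminate form.
Multiply and divide by the conjugate √(x²+14) + x; the x² terms cancel, leaving 14/(√(x²+14)+x) → 0.
Limit = 0.

Final answer: 0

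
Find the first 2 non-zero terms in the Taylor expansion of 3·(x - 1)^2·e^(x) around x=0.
3 - 3·x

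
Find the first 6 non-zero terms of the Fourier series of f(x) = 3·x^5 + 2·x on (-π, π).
(-120·π^2 + 6·π^4 + 724)·sin(x) + (-3·π^4 - 49/2 + 15·π^2)·sin(2·x) + (-40·π^2/9 + 116/27 + 2·π^4)·sin(3·x) + (-3·π^4/2 - 109/64 + 15·π^2/8)·sin(4·x) + (-24·π^2/25 + 644/625 + 6·π^4/5)·sin(5·x) + (-π^4 - 41/54 + 5·π^2/9)·sin(6·x)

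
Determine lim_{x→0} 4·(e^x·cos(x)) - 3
Direct substitution at x = 0 gives 1.

Final answer: 1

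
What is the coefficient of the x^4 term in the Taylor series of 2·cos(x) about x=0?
Expand to order 4: 2·cos(x) = x^4/12 - x^2 + 2 + O(x^5).
The coefficient of x^4 is 1/12.

Final answer: 1/12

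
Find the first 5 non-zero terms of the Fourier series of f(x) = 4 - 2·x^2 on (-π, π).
8·cos(x) - 2·cos(2·x) + 8·cos(3·x)/9 - cos(4·x)/2 - 2·π^2/3 + 4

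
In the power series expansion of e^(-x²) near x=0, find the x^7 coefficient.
Expand to order 7: e^(-x²) = -x^6/6 + x^4/2 - x^2 + 1 + O(x^8).
The coefficient of x^7 is 0.

Final answer: 0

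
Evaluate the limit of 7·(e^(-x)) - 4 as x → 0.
Direct substitution at x = 0 gives 3.

Final answer: 3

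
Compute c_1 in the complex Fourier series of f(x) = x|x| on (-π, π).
Compute the real Fourier coefficients first: a_1 = 0, b_1 = (-8 + 2·π^2)/π.
Then c_1 = (a_1 − i·b_1)/2 = -i·π + 4·i/π.

Final answer: -i·π + 4·i/π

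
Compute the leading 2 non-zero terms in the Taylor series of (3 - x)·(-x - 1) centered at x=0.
-2·x - 3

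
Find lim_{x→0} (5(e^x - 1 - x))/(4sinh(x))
Both numerator and denominator → 0 as x → 0; this is a 0/0 indeterminate form.
Expand each to leading order near x = 0: numerator ~ 5·x^2/2, denominator ~ 4·x.
The limit of the ratio is 0.

Final answer: 0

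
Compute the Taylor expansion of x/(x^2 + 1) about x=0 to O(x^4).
-x^3 + x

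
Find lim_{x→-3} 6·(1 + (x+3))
Direct substitution at x = -3 gives 6.

Final answer: 6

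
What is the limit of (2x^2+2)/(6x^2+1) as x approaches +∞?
This is an ∞/∞ indeterminate form as x → +∞.
Divide numerator and denominator by x^2 and let the lower-order terms vanish; the leading terms give 2/6 = 1/3.
Limit = 1/3.

Final answer: 1/3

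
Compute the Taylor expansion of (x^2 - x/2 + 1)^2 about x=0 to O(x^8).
x^4 - x^3 + 9·x^2/4 - x + 1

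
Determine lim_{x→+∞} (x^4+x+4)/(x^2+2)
This is an ∞/∞ indeterminate form as x → +∞.
Divide numerator and denominator by x^4 and let the lower-order terms vanish; the numerator's degree 4 exceeds the denominator's degree 2, so the quotient diverges.
Limit = ∞.

Final answer: ∞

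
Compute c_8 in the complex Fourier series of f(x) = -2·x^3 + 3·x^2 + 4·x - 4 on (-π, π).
Compute the real Fourier coefficients first: a_8 = 3/16, b_8 = -67/64 + π^2/2.
Then c_8 = (a_8 − i·b_8)/2 = 3/32 - i·π^2/4 + 67·i/128.

Final answer: 3/32 - i·π^2/4 + 67·i/128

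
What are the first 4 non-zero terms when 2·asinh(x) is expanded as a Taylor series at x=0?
-5·x^7/56 + 3·x^5/20 - x^3/3 + 2·x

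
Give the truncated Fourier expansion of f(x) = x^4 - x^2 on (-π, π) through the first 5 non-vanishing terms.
(52 - 8·π^2)·cos(x) + (-4 + 2·π^2)·cos(2·x) + (28/27 - 8·π^2/9)·cos(3·x) + (-7/16 + π^2/2)·cos(4·x) - π^2/3 + π^4/5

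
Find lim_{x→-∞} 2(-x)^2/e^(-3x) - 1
The quotient is an ∞/∞ indeterminate form as x → -∞.
Compare growth rates of the dominant terms (exponentials ≫ polynomials ≫ logarithms), or apply L'Hôpital's rule; the quotient → 0.
Adding the constant: 0 - 1 = -1. Limit = -1.

Final answer: -1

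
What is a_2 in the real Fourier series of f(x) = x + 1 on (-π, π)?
a_2 = (1/π) ∫_{-π}^{π} f(x)·cos(2x) dx.
Evaluate the integral (use parity and integration by parts as needed): a_2 = 0.

Final answer: 0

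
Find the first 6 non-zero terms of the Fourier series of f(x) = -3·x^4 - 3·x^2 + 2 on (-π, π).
(-132 + 24·π^2)·cos(x) + (6 - 6·π^2)·cos(2·x) + (-4/9 + 8·π^2/3)·cos(3·x) + (-3·π^2/2 - 3/16)·cos(4·x) + (156/625 + 24·π^2/25)·cos(5·x) - 3·π^4/5 - π^2 + 2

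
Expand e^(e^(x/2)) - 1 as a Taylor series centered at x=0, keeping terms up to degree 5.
13·e·x^5/960 + 5·e·x^4/128 + 5·e·x^3/48 + e·x^2/4 + e·x/2 - 1 + e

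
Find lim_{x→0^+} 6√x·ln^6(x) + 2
The product is a 0·∞ indeterminate form at x → 0⁺.
Rewrite the product as 6·ln^6(x) / x^(-1/2) and apply L'Hôpital, or use the standard hierarchy x^(-1/2) ≫ |ln x|^6 as x → 0⁺.
The indeterminate product → 0, so the limit = 2.

Final answer: 2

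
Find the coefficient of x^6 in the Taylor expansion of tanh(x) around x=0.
Expand to order 6: tanh(x) = 2·x^5/15 - x^3/3 + x + O(x^7).
The coefficient of x^6 is 0.

Final answer: 0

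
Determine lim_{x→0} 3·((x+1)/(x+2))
Direct substitution at x = 0 gives 3/2.

Final answer: 3/2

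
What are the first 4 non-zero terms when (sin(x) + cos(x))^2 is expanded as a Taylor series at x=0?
4·x^5/15 - 4·x^3/3 + 2·x + 1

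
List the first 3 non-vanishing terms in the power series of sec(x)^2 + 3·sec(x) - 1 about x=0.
31·x^4/24 + 5·x^2/2 + 3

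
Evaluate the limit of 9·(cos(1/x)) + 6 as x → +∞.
Evaluate the dominant behaviour as x → +∞; each term tends to a finite value or vanishes.
Limit = 15.

Final answer: 15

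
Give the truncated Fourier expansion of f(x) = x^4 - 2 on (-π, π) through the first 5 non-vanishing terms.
(48 - 8·π^2)·cos(x) + (-3 + 2·π^2)·cos(2·x) + (16/27 - 8·π^2/9)·cos(3·x) + (-3/16 + π^2/2)·cos(4·x) - 2 + π^4/5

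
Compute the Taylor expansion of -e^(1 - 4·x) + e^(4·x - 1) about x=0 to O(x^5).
x^4·(-32·e/3 + 32·e^(-1)/3) + x^3·(32·e^(-1)/3 + 32·e/3) + x^2·(-8·e + 8·e^(-1)) + x·(4·e^(-1) + 4·e) - e + e^(-1)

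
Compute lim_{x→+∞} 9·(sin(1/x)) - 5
Evaluate the dominant behaviour as x → +∞; each term tends to a finite value or vanishes.
Limit = -5.

Final answer: -5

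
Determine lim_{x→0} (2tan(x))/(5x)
Both numerator and denominator → 0 as x → 0; this is a 0/0 indeterminate form.
Expand each to leading order near x = 0: numerator ~ 2·x, denominator ~ 5·x.
The limit of the ratio is 2/5.

Final answer: 2/5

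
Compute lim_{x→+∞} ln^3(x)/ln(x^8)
This is an ∞/∞ indeterminate form as x → +∞.
Write ln(x^8) = 8·ln(x), reducing the quotient to ln^2(x)/8 → ∞.
Limit = ∞.

Final answer: ∞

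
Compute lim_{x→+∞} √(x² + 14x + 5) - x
This is an ∞ − ∞ indeterminate form.
Multiply and divide by the conjugate √(x²+14x + 5) + x; the x² terms cancel, leaving (14x + 5)/(√(x²+14x + 5)+x) → 14/2 = 7.
Limit = 7.

Final answer: 7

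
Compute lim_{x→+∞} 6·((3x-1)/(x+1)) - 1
Evaluate the dominant behaviour as x → +∞; each term tends to a finite value or vanishes.
Limit = 17.

Final answer: 17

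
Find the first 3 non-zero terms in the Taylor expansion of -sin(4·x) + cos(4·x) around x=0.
-8·x^2 - 4·x + 1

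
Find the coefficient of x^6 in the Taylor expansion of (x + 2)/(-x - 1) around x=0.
Expand to order 6: (x + 2)/(-x - 1) = -x^6 + x^5 - x^4 + x^3 - x^2 + x - 2 + O(x^7).
The coefficient of x^6 is -1.

Final answer: -1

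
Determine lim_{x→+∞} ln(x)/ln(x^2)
This is an ∞/∞ indeterminate form as x → +∞.
Write ln(x^2) = 2·ln(x), reducing the quotient to 1/2.
Limit = 1/2.

Final answer: 1/2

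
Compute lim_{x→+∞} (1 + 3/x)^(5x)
As x → +∞: write (1 + 3/x)^(5x) = ((1 + 3/x)^x)^5 → (e^3)^5 = e^15.
Limit = e^(15).

Final answer: e^(15)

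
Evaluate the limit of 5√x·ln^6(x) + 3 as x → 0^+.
The product is a 0·∞ indeterminate form at x → 0⁺.
Rewrite the product as 5·ln^6(x) / x^(-1/2) and apply L'Hôpital, or use the standard hierarchy x^(-1/2) ≫ |ln x|^6 as x → 0⁺.
The indeterminate product → 0, so the limit = 3.

Final answer: 3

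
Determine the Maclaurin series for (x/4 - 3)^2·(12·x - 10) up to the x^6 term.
3·x^3/4 - 149·x^2/8 + 123·x - 90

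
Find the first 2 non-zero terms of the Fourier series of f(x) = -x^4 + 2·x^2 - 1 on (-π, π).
(-56 + 8·π^2)·cos(x) - π^4/5 - 1 + 2·π^2/3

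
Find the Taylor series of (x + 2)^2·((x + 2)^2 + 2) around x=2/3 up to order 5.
5248/81 + 2336·(x - 2/3)/27 + 134·(x - 2/3)^2/3 + 32·(x - 2/3)^3/3 + (x - 2/3)^4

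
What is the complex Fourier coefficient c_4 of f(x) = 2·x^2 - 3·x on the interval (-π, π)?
Compute the real Fourier coefficients first: a_4 = 1/2, b_4 = 3/2.
Then c_4 = (a_4 − i·b_4)/2 = 1/4 - 3·i/4.

Final answer: 1/4 - 3·i/4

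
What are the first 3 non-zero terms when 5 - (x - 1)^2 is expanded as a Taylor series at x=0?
-x^2 + 2·x + 4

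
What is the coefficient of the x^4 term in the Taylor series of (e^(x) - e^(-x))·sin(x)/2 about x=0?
Expand to order 4: (e^(x) - e^(-x))·sin(x)/2 = x^2 + O(x^5).
The coefficient of x^4 is 0.

Final answer: 0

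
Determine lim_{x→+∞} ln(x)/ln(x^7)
This is an ∞/∞ indeterminate form as x → +∞.
Write ln(x^7) = 7·ln(x), reducing the quotient to 1/7.
Limit = 1/7.

Final answer: 1/7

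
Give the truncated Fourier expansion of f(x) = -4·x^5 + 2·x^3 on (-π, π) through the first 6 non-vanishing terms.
(-984 - 8·π^4 + 164·π^2)·sin(x) + (-22·π^2 + 33 + 4·π^4)·sin(2·x) + (-8·π^4/3 - 392/81 + 196·π^2/27)·sin(3·x) + (-7·π^2/2 + 21/16 + 2·π^4)·sin(4·x) + (-8·π^4/5 - 312/625 + 52·π^2/25)·sin(5·x) + (-38·π^2/27 + 19/81 + 4·π^4/3)·sin(6·x)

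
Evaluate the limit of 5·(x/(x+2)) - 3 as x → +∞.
Evaluate the dominant behaviour as x → +∞; each term tends to a finite value or vanishes.
Limit = 2.

Final answer: 2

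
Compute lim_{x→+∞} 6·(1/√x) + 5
Evaluate the dominant behaviour as x → +∞; each term tends to a finite value or vanishes.
Limit = 5.

Final answer: 5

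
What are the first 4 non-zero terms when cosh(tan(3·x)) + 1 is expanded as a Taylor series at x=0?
14337·x^6/80 + 243·x^4/8 + 9·x^2/2 + 2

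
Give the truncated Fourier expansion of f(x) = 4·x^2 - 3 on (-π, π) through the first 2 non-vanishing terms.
-16·cos(x) - 3 + 4·π^2/3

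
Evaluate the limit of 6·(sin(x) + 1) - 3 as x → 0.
Direct substitution at x = 0 gives 3.

Final answer: 3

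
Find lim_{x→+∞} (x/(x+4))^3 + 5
As x → +∞: x/(x+4) = 1/(1 + 4/x) → 1, and the 3rd power of a limit-1 base also → 1; with the additive constant, 1 + 5 = 6.
Limit = 6.

Final answer: 6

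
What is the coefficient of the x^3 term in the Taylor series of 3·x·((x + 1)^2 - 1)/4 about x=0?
Expand to order 3: 3·x·((x + 1)^2 - 1)/4 = 3·x^3/4 + 3·x^2/2 + O(x^4).
The coefficient of x^3 is 3/4.

Final answer: 3/4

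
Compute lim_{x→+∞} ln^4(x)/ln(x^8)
This is an ∞/∞ indeterminate form as x → +∞.
Write ln(x^8) = 8·ln(x), reducing the quotient to ln^3(x)/8 → ∞.
Limit = ∞.

Final answer: ∞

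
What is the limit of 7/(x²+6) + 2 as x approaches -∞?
Evaluate the dominant behaviour as x → -∞; each term tends to a finite value or vanishes.
Limit = 2.

Final answer: 2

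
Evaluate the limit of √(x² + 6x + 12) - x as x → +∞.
This is an ∞ − ∞ indeterminate form.
Multiply and divide by the conjugate √(x²+6x + 12) + x; the x² terms cancel, leaving (6x + 12)/(√(x²+6x + 12)+x) → 6/2 = 3.
Limit = 3.

Final answer: 3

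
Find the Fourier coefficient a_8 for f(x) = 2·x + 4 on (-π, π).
a_8 = (1/π) ∫_{-π}^{π} f(x)·cos(8x) dx.
Evaluate the integral (use parity and integration by parts as needed): a_8 = 0.

Final answer: 0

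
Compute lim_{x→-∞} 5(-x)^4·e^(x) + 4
The product is a 0·∞ indeterminate form at x → -∞.
Rewrite the product as 5(-x)^4 / e^(-x) (an ∞/∞ form) and apply L'Hôpital, or use the standard hierarchy e^(|x|) ≫ |(-x)^4| as x → -∞.
The indeterminate product → 0, so the limit = 4.

Final answer: 4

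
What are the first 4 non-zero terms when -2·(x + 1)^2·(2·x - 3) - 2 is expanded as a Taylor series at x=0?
-4·x^3 - 2·x^2 + 8·x + 4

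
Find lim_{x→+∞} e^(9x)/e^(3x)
This is an ∞/∞ indeterminate form as x → +∞.
Rewrite e^(9x)/e^(3x) = e^((9−3)x) = e^(6x); the exponent coefficient is 6 > 0 so e^(6x) → ∞.
Limit = ∞.

Final answer: ∞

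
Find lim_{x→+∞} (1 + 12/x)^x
As x → +∞: this is the defining limit (1 + 12/x)^x → e^12.
Limit = e^(12).

Final answer: e^(12)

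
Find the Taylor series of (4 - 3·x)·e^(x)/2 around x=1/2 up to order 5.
5·e^(1/2)/4 - e^(1/2)·(x - 1/2)/4 - 7·e^(1/2)·(x - 1/2)^2/8 - 13·e^(1/2)·(x - 1/2)^3/24 - 19·e^(1/2)·(x - 1/2)^4/96 - 5·e^(1/2)·(x - 1/2)^5/96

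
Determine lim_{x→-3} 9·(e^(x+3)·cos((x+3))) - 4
Direct substitution at x = -3 gives 5.

Final answer: 5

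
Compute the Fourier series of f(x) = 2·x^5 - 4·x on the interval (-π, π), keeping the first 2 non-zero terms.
(-80·π^2 + 4·π^4 + 472)·sin(x) + (-2·π^4 - 11 + 10·π^2)·sin(2·x)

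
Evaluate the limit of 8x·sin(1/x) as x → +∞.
As x → +∞: let u = 1/x → 0⁺; then 8·x·sin(1/x) = 8·1·sin(u)/u → 8·1·1 = 8.
Limit = 8.

Final answer: 8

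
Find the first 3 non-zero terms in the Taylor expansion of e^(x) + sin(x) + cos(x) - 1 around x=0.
x^4/12 + 2·x + 1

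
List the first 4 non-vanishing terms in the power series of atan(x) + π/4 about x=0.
x^5/5 - x^3/3 + x + π/4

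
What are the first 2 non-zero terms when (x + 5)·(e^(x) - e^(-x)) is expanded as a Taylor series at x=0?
2·x^2 + 10·x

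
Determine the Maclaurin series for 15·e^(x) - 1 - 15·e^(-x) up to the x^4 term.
5·x^3 + 30·x - 1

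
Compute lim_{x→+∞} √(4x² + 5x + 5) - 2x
As x → +∞: multiply by the conjugate to get (5x+5)/(√(4x²+5x+5)+2x); the denominator ~ 4x, so the limit is 5/4.
Limit = 5/4.

Final answer: 5/4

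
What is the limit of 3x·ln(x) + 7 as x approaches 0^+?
The product is a 0·∞ indeterminate form at x → 0⁺.
Rewrite the product as 3·ln(x) / x^(-1) and apply L'Hôpital, or use the standard hierarchy x^(-1) ≫ |ln x| as x → 0⁺.
The indeterminate product → 0, so the limit = 7.

Final answer: 7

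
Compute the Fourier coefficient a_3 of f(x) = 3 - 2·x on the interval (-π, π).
a_3 = (1/π) ∫_{-π}^{π} f(x)·cos(3x) dx.
Evaluate the integral (use parity and integration by parts as needed): a_3 = 0.

Final answer: 0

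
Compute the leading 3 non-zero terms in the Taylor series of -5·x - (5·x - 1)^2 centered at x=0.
-25·x^2 + 5·x - 1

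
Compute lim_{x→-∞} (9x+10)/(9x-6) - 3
Evaluate the dominant behaviour as x → -∞; each term tends to a finite value or vanishes.
Limit = -2.

Final answer: -2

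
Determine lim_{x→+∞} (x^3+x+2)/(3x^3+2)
This is an ∞/∞ indeterminate form as x → +∞.
Divide numerator and denominator by x^3 and let the lower-order terms vanish; the leading terms give 1/3.
Limit = 1/3.

Final answer: 1/3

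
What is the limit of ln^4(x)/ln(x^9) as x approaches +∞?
This is an ∞/∞ indeterminate form as x → +∞.
Write ln(x^9) = 9·ln(x), reducing the quotient to ln^3(x)/9 → ∞.
Limit = ∞.

Final answer: ∞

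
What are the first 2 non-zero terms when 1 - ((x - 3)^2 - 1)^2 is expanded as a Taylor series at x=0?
96·x - 63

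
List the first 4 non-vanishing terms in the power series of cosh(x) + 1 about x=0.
x^6/720 + x^4/24 + x^2/2 + 2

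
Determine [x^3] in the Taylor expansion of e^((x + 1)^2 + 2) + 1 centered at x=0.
Expand to order 3: e^((x + 1)^2 + 2) + 1 = 10·x^3·e^(3)/3 + 3·x^2·e^(3) + 2·x·e^(3) + 1 + e^(3) + O(x^4).
The coefficient of x^3 is 10·e^(3)/3.

Final answer: 10·e^(3)/3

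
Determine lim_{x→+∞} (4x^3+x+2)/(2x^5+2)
This is an ∞/∞ indeterminate form as x → +∞.
Divide numerator and denominator by x^5 and let the lower-order terms vanish; the numerator's degree 3 is below the denominator's degree 5, so the quotient → 0.
Limit = 0.

Final answer: 0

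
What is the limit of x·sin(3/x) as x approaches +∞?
As x → +∞: let u = 3/x → 0⁺; then x·sin(3/x) = 3·sin(u)/u → 3·1 = 3.
Limit = 3.

Final answer: 3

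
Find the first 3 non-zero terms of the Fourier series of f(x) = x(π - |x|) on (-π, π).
8·sin(x)/π + 8·sin(3·x)/(27·π) + 8·sin(5·x)/(125·π)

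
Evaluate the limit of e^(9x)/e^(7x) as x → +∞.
This is an ∞/∞ indeterminate form as x → +∞.
Rewrite e^(9x)/e^(7x) = e^((9−7)x) = e^(2x); the exponent coefficient is 2 > 0 so e^(2x) → ∞.
Limit = ∞.

Final answer: ∞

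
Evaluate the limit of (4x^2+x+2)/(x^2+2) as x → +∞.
This is an ∞/∞ indeterminate form as x → +∞.
Divide numerator and denominator by x^2 and let the lower-order terms vanish; the leading terms give 4/1 = 4.
Limit = 4.

Final answer: 4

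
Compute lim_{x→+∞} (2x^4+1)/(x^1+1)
This is an ∞/∞ indeterminate form as x → +∞.
Divide numerator and denominator by x^4 and let the lower-order terms vanish; the numerator's degree 4 exceeds the denominator's degree 1, so the quotient diverges.
Limit = ∞.

Final answer: ∞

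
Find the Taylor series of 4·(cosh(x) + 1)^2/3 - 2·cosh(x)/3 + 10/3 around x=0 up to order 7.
67·x^6/1080 + 19·x^4/36 + 7·x^2/3 + 8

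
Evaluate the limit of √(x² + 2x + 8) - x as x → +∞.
This is an ∞ − ∞ indeterminate form.
Multiply and divide by the conjugate √(x²+2x + 8) + x; the x² terms cancel, leaving (2x + 8)/(√(x²+2x + 8)+x) → 2/2 = 1.
Limit = 1.

Final answer: 1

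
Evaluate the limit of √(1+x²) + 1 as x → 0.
Direct substitution at x = 0 gives 2.

Final answer: 2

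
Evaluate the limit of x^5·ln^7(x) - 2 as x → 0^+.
The product is a 0·∞ indeterminate form at x → 0⁺.
Rewrite the product as ln^7(x) / x^(-5) and apply L'Hôpital, or use the standard hierarchy x^(-5) ≫ |ln x|^7 as x → 0⁺.
The indeterminate product → 0, so the limit = -2.

Final answer: -2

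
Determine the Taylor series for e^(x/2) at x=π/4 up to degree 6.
e^(π/8) + e^(π/8)·(x - π/4)/2 + e^(π/8)·(x - π/4)^2/8 + e^(π/8)·(x - π/4)^3/48 + e^(π/8)·(x - π/4)^4/384 + e^(π/8)·(x - π/4)^5/3840 + e^(π/8)·(x - π/4)^6/46080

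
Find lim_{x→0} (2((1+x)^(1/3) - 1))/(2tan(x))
Both numerator and denominator → 0 as x → 0; this is a 0/0 indeterminate form.
Expand each to leading order near x = 0: numerator ~ 2·x/3, denominator ~ 2·x.
The limit of the ratio is 1/3.

Final answer: 1/3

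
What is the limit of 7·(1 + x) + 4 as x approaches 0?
Direct substitution at x = 0 gives 11.

Final answer: 11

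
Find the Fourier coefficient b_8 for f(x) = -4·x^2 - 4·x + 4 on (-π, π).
b_8 = (1/π) ∫_{-π}^{π} f(x)·sin(8x) dx.
Evaluate the integral (use parity and integration by parts as needed): b_8 = 1.

Final answer: 1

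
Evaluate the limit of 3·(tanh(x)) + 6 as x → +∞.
Evaluate the dominant behaviour as x → +∞; each term tends to a finite value or vanishes.
Limit = 9.

Final answer: 9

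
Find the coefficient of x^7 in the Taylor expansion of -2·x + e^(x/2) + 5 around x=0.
Expand to order 7: -2·x + e^(x/2) + 5 = x^7/645120 + x^6/46080 + x^5/3840 + x^4/384 + x^3/48 + x^2/8 - 3·x/2 + 6 + O(x^8).
The coefficient of x^7 is 1/645120.

Final answer: 1/645120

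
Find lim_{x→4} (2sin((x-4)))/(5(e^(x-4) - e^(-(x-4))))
Both numerator and denominator → 0 as x → 4; this is a 0/0 indeterminate form.
Expand each to leading order near x = 4: numerator ~ 2·(x - 4), denominator ~ 10·(x - 4).
The limit of the ratio is 1/5.

Final answer: 1/5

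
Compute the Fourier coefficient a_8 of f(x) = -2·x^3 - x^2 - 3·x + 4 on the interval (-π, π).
a_8 = (1/π) ∫_{-π}^{π} f(x)·cos(8x) dx.
Evaluate the integral (use parity and integration by parts as needed): a_8 = -1/16.

Final answer: -1/16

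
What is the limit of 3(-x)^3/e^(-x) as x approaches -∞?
This is an ∞/∞ indeterminate form as x → -∞.
Compare growth rates of the dominant terms (exponentials ≫ polynomials ≫ logarithms), or apply L'Hôpital's rule; the quotient → 0.
Limit = 0.

Final answer: 0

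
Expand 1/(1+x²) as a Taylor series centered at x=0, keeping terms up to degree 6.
-x^6 + x^4 - x^2 + 1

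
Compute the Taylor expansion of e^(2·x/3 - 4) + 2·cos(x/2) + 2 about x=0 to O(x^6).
4·x^5·e^(-4)/3645 + x^4·(2·e^(-4)/243 + 1/192) + 4·x^3·e^(-4)/81 + x^2·(-1/4 + 2·e^(-4)/9) + 2·x·e^(-4)/3 + e^(-4) + 4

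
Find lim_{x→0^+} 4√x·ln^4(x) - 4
The product is a 0·∞ indeterminate form at x → 0⁺.
Rewrite the product as 4·ln^4(x) / x^(-1/2) and apply L'Hôpital, or use the standard hierarchy x^(-1/2) ≫ |ln x|^4 as x → 0⁺.
The indeterminate product → 0, so the limit = -4.

Final answer: -4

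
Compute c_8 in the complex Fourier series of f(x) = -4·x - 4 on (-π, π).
Compute the real Fourier coefficients first: a_8 = 0, b_8 = 1.
Then c_8 = (a_8 − i·b_8)/2 = -i/2.

Final answer: -i/2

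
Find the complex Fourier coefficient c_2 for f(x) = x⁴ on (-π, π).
Compute the real Fourier coefficients first: a_2 = -3 + 2·π^2, b_2 = 0.
Then c_2 = (a_2 − i·b_2)/2 = -3/2 + π^2.

Final answer: -3/2 + π^2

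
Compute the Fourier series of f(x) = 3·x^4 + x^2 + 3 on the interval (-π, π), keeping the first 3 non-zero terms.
(140 - 24·π^2)·cos(x) + (-8 + 6·π^2)·cos(2·x) + 3 + π^2/3 + 3·π^4/5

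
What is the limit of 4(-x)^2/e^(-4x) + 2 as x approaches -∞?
The quotient is an ∞/∞ indeterminate form as x → -∞.
Compare growth rates of the dominant terms (exponentials ≫ polynomials ≫ logarithms), or apply L'Hôpital's rule; the quotient → 0.
Adding the constant: 0 + 2 = 2. Limit = 2.

Final answer: 2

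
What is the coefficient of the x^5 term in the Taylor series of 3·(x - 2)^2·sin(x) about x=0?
Expand to order 5: 3·(x - 2)^2·sin(x) = -2·x^5/5 + 2·x^4 + x^3 - 12·x^2 + 12·x + O(x^6).
The coefficient of x^5 is -2/5.

Final answer: -2/5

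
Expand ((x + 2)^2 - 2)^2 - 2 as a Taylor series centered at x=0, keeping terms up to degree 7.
x^4 + 8·x^3 + 20·x^2 + 16·x + 2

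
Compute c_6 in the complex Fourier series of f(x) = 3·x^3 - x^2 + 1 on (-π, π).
Compute the real Fourier coefficients first: a_6 = -1/9, b_6 = 1/6 - π^2.
Then c_6 = (a_6 − i·b_6)/2 = -1/18 - i/12 + i·π^2/2.

Final answer: -1/18 - i/12 + i·π^2/2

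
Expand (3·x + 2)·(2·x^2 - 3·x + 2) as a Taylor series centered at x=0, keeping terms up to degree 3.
6·x^3 - 5·x^2 + 4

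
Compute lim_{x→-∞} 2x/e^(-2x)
This is an ∞/∞ indeterminate form as x → -∞.
Compare growth rates of the dominant terms (exponentials ≫ polynomials ≫ logarithms), or apply L'Hôpital's rule; the quotient → 0.
Limit = 0.

Final answer: 0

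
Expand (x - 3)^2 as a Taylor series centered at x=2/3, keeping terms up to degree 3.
49/9 - 14·(x - 2/3)/3 + (x - 2/3)^2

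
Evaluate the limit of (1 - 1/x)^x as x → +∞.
As x → +∞: this is the defining limit (1 - 1/x)^x → e^(-1).
Limit = e^(-1).

Final answer: e^(-1)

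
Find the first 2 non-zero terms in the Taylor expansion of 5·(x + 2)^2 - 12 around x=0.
20·x + 8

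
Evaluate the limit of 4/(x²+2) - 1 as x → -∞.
Evaluate the dominant behaviour as x → -∞; each term tends to a finite value or vanishes.
Limit = -1.

Final answer: -1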